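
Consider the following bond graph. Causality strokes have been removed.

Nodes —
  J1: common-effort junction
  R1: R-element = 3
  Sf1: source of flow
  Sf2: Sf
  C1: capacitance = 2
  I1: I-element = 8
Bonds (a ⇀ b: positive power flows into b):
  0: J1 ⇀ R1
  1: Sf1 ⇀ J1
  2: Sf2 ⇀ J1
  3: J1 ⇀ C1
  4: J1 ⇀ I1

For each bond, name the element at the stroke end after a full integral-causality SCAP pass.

#1 →Sf1  (Sf1 fixes flow; stroke at Sf1)
#2 →Sf2  (Sf2 (Sf) sets flow on bond)
#3 →J1  (C1: C, integral causality)
#0 →R1  (J1 effort already set via bond 3)
#4 →I1  (J1: bond 3 brought effort, rest push out)

#0 stroke→R1
#1 stroke→Sf1
#2 stroke→Sf2
#3 stroke→J1
#4 stroke→I1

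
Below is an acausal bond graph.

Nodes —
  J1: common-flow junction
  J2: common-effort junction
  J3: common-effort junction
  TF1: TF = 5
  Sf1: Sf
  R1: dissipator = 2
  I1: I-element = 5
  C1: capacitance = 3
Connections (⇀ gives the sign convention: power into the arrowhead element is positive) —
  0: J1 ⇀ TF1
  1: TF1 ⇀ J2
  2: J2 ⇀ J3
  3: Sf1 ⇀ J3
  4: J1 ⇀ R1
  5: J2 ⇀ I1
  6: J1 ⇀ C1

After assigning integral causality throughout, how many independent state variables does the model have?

β3 stroke→Sf1  (Sf1: flow source, stroke at near end)
β2 stroke→J3  (closing 0-jn rule on J3)
β5 stroke→I1  (prefer integral on I1)
β1 stroke→J2  (closing 0-jn rule on J2)
β0 stroke→TF1  (through TF1, causality passes straight; one stroke at TF1)
β4 stroke→J1  (J1 flow already set via bond 0)
β6 stroke→J1  (J1 flow already set via bond 0)

2  (C1, I1 all integral)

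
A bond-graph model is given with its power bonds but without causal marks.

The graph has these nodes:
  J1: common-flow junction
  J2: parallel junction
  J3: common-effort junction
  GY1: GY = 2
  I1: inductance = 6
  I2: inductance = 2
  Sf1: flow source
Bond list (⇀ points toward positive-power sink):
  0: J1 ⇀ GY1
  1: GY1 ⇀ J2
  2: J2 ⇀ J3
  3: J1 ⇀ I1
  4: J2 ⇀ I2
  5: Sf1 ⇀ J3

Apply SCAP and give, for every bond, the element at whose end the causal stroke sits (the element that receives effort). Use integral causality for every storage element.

β5 stroke→Sf1  (Sf1 fixes flow; stroke at Sf1)
β2 stroke→J3  (closing 0-jn rule on J3)
β3 stroke→I1  (I1 integral (f out))
β0 stroke→J1  (common-f at J1 fixed by 3)
β1 stroke→J2  (GY1: gyrator matches bond 0)
β4 stroke→I2  (J2: bond 1 brought effort, rest push out)

β0 →J1
β1 →J2
β2 →J3
β3 →I1
β4 →I2
β5 →Sf1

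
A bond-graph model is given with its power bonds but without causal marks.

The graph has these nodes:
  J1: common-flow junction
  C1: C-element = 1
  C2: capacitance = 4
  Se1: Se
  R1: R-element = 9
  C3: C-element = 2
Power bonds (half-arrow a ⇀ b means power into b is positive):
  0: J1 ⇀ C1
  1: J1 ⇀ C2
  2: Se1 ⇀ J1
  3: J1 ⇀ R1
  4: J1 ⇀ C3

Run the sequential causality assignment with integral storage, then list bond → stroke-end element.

β2 stroke→J1  (Se1: effort source, stroke at far end)
β0 stroke→J1  (C1 integral (e out))
β1 stroke→J1  (prefer integral on C2)
β4 stroke→J1  (C3 integral (e out))
β3 stroke→R1  (J1 needs exactly one f-in)

b0 →J1
b1 →J1
b2 →J1
b3 →R1
b4 →J1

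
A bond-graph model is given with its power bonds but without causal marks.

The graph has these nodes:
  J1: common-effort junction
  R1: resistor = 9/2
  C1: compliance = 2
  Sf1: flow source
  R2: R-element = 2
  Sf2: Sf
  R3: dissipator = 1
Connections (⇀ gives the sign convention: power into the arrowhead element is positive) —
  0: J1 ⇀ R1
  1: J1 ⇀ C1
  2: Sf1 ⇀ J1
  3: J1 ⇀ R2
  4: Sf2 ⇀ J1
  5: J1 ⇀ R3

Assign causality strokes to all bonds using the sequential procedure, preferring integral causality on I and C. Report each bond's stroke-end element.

#0 |R1
#1 |J1
#2 |Sf1
#3 |R2
#4 |Sf2
#5 |R3

bond 2 stroke→Sf1  (Sf1 fixes flow; stroke at Sf1)
bond 4 stroke→Sf2  (Sf2 fixes flow; stroke at Sf2)
bond 1 stroke→J1  (C1 outputs effort q/C1)
bond 0 stroke→R1  (J1 effort already set via bond 1)
bond 3 stroke→R2  (J1 effort already set via bond 1)
bond 5 stroke→R3  (J1: bond 1 brought effort, rest push out)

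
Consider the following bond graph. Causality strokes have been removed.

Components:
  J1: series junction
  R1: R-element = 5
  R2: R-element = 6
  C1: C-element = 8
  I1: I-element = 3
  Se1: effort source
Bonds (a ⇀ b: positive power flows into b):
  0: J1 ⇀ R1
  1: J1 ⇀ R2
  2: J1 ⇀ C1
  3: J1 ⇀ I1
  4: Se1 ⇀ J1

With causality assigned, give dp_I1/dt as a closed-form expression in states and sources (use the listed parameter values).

b4 stroke at J1  (Se1 (Se) sets effort on bond)
b2 stroke at J1  (C1: C, integral causality)
b3 stroke at I1  (I1: I, integral causality)
b0 stroke at J1  (J1 flow already set via bond 3)
b1 stroke at J1  (common-f at J1 fixed by 3)

dp_I1/dt = E_Se1 - 11*p_I1/3 - q_C1/8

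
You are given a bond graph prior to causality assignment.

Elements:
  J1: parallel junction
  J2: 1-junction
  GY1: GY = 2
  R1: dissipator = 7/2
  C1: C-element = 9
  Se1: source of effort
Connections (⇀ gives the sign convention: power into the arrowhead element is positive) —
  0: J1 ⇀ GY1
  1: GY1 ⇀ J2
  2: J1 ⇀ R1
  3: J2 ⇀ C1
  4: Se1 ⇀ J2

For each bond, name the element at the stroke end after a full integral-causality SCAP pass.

#0 stroke at GY1
#1 stroke at GY1
#2 stroke at J1
#3 stroke at J2
#4 stroke at J2

β4 stroke→J2  (Se1 fixes effort; stroke away)
β3 stroke→J2  (C1 integral (e out))
β1 stroke→GY1  (closing 1-jn rule on J2)
β0 stroke→GY1  (GY1 both-in/both-out from 1)
β2 stroke→J1  (J1 needs exactly one e-in)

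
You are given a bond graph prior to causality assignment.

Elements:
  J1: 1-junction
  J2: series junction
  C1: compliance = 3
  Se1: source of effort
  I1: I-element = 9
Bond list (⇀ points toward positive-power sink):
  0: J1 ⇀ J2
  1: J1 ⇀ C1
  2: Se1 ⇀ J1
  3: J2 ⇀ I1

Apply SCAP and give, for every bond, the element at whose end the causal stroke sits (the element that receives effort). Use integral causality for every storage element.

#2 |J1  (Se1 fixes effort; stroke away)
#1 |J1  (C1: C, integral causality)
#0 |J2  (J1 needs exactly one f-in)
#3 |I1  (J2 needs exactly one f-in)

b0 |J2
b1 |J1
b2 |J1
b3 |I1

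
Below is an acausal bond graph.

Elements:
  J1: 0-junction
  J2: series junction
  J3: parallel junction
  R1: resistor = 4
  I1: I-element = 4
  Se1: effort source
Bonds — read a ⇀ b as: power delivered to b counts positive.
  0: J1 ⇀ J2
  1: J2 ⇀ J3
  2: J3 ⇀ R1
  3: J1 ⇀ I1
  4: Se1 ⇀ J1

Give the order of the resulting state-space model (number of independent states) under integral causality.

1  (I1 all integral)

β4 →J1  (Se1 fixes effort; stroke away)
β0 →J2  (0-jn J1 has e-setter on 4)
β3 →I1  (0-jn J1 has e-setter on 4)
β1 →J3  (closing 1-jn rule on J2)
β2 →R1  (0-jn J3 has e-setter on 1)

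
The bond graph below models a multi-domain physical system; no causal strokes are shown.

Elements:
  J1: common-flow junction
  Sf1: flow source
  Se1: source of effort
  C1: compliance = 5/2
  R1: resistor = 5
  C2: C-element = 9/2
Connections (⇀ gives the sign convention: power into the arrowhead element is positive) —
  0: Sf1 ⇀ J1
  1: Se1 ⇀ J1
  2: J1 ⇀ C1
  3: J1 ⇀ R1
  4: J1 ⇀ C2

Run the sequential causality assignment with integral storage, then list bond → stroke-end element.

bond 0 →Sf1  (Sf1: flow source, stroke at near end)
bond 1 →J1  (Se1 fixes effort; stroke away)
bond 2 →J1  (common-f at J1 fixed by 0)
bond 3 →J1  (J1 flow already set via bond 0)
bond 4 →J1  (common-f at J1 fixed by 0)

#0 →Sf1
#1 →J1
#2 →J1
#3 →J1
#4 →J1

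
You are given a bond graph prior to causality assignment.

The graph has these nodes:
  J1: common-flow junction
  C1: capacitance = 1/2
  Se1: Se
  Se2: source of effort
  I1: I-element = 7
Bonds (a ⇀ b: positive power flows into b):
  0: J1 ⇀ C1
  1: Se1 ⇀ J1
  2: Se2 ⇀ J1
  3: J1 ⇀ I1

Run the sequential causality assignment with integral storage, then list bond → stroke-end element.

#1 →J1  (Se1: effort source, stroke at far end)
#2 →J1  (Se2 fixes effort; stroke away)
#0 →J1  (C1: C, integral causality)
#3 →I1  (closing 1-jn rule on J1)

β0 stroke at J1
β1 stroke at J1
β2 stroke at J1
β3 stroke at I1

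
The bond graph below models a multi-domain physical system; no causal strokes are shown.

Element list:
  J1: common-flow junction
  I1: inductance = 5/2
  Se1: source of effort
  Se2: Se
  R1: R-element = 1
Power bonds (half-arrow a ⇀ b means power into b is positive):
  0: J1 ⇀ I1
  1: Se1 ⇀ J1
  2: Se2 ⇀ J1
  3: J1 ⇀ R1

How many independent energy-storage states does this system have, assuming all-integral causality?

1  (I1 all integral)

β1 →J1  (source Se1 imposes e)
β2 →J1  (source Se2 imposes e)
β0 →I1  (I1: I, integral causality)
β3 →J1  (J1: bond 0 brought flow, rest push out)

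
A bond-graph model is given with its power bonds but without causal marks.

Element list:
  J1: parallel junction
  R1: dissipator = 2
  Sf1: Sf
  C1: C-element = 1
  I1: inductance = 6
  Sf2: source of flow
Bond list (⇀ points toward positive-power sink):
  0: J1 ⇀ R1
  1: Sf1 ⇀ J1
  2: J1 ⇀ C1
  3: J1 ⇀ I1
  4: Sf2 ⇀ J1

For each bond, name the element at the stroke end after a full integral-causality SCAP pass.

b1 |Sf1  (Sf1 (Sf) sets flow on bond)
b4 |Sf2  (Sf2 fixes flow; stroke at Sf2)
b2 |J1  (prefer integral on C1)
b0 |R1  (0-jn J1 has e-setter on 2)
b3 |I1  (common-e at J1 fixed by 2)

β0 →R1
β1 →Sf1
β2 →J1
β3 →I1
β4 →Sf2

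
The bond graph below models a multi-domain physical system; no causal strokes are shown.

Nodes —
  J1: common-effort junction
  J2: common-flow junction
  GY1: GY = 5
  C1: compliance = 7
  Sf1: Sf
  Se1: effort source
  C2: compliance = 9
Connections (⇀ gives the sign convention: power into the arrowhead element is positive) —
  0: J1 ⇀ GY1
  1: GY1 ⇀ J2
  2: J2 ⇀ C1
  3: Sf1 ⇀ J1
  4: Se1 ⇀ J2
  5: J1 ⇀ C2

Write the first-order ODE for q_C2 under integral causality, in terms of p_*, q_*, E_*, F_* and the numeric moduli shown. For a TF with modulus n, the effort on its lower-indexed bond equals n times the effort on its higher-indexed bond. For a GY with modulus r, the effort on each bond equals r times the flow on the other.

dq_C2/dt = E_Se1/5 + F_Sf1 - q_C1/35

b3 |Sf1  (Sf1: flow source, stroke at near end)
b4 |J2  (Se1: effort source, stroke at far end)
b2 |J2  (prefer integral on C1)
b1 |GY1  (closing 1-jn rule on J2)
b0 |GY1  (GY GY1: same side as bond 1)
b5 |J1  (J1 needs exactly one e-in)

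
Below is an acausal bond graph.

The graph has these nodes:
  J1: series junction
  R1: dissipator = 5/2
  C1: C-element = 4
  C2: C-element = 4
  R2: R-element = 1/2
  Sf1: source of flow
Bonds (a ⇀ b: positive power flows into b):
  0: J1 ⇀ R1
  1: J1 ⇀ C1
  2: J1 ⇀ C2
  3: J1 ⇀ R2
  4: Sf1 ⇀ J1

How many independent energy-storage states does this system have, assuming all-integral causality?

2  (C1, C2 all integral)

#4 stroke at Sf1  (Sf1 fixes flow; stroke at Sf1)
#0 stroke at J1  (J1: bond 4 brought flow, rest push out)
#1 stroke at J1  (J1: bond 4 brought flow, rest push out)
#2 stroke at J1  (common-f at J1 fixed by 4)
#3 stroke at J1  (J1 flow already set via bond 4)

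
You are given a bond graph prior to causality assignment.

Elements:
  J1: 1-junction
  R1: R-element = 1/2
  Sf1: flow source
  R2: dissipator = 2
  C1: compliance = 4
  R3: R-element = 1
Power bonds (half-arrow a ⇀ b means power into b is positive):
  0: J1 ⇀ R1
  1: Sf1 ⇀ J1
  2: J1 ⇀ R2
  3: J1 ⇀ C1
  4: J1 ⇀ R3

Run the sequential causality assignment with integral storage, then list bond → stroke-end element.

bond 0 →J1
bond 1 →Sf1
bond 2 →J1
bond 3 →J1
bond 4 →J1

b1 stroke at Sf1  (Sf1 (Sf) sets flow on bond)
b0 stroke at J1  (common-f at J1 fixed by 1)
b2 stroke at J1  (1-jn J1 has f-setter on 1)
b3 stroke at J1  (J1 flow already set via bond 1)
b4 stroke at J1  (common-f at J1 fixed by 1)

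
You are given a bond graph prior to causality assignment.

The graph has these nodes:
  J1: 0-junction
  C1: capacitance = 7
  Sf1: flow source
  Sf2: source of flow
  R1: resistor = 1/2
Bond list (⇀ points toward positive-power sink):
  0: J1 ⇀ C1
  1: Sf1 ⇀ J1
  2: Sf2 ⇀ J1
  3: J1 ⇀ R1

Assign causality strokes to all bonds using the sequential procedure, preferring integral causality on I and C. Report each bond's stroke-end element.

bond 0 |J1
bond 1 |Sf1
bond 2 |Sf2
bond 3 |R1

b1 stroke at Sf1  (source Sf1 imposes f)
b2 stroke at Sf2  (Sf2 fixes flow; stroke at Sf2)
b0 stroke at J1  (C1 outputs effort q/C1)
b3 stroke at R1  (J1 effort already set via bond 0)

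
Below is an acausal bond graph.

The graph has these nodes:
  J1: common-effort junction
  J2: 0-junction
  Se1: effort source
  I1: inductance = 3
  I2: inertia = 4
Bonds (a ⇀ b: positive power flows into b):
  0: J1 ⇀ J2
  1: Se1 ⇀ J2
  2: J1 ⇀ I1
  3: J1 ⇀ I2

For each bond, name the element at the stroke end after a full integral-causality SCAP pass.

#0 stroke at J1
#1 stroke at J2
#2 stroke at I1
#3 stroke at I2

bond 1 →J2  (Se1 fixes effort; stroke away)
bond 0 →J1  (J2: bond 1 brought effort, rest push out)
bond 2 →I1  (0-jn J1 has e-setter on 0)
bond 3 →I2  (J1 effort already set via bond 0)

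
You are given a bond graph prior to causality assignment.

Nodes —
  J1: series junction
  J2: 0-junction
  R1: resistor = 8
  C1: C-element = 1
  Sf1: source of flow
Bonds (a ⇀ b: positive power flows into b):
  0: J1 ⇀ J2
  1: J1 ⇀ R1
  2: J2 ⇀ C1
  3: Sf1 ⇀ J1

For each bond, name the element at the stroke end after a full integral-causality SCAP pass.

#3 stroke at Sf1  (Sf1 fixes flow; stroke at Sf1)
#0 stroke at J1  (J1: bond 3 brought flow, rest push out)
#1 stroke at J1  (J1 flow already set via bond 3)
#2 stroke at J2  (only one effort-in slot at J2)

bond 0 stroke→J1
bond 1 stroke→J1
bond 2 stroke→J2
bond 3 stroke→Sf1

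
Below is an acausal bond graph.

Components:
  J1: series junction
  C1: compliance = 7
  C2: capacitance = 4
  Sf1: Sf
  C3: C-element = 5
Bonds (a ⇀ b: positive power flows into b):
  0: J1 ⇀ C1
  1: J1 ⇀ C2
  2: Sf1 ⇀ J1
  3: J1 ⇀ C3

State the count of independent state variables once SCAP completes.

b2 |Sf1  (Sf1: flow source, stroke at near end)
b0 |J1  (J1 flow already set via bond 2)
b1 |J1  (J1: bond 2 brought flow, rest push out)
b3 |J1  (J1: bond 2 brought flow, rest push out)

3  (C1, C2, C3 all integral)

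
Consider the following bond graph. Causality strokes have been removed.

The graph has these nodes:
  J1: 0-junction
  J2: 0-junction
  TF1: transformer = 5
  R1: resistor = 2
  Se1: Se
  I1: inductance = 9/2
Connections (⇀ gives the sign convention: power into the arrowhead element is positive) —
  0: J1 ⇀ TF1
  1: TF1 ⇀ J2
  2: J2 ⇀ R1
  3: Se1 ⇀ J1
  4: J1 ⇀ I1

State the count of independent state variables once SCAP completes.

#3 stroke at J1  (source Se1 imposes e)
#0 stroke at TF1  (J1: bond 3 brought effort, rest push out)
#4 stroke at I1  (0-jn J1 has e-setter on 3)
#1 stroke at J2  (TF1 one-in-one-out from 0)
#2 stroke at R1  (common-e at J2 fixed by 1)

1  (I1 all integral)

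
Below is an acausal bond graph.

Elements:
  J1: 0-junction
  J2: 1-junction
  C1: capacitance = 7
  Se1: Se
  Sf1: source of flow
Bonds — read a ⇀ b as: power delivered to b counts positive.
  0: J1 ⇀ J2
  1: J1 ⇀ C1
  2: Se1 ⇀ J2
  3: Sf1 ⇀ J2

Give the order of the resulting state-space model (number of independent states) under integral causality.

1  (C1 all integral)

#2 →J2  (source Se1 imposes e)
#3 →Sf1  (source Sf1 imposes f)
#0 →J2  (J2 flow already set via bond 3)
#1 →J1  (J1: last free bond brings effort in)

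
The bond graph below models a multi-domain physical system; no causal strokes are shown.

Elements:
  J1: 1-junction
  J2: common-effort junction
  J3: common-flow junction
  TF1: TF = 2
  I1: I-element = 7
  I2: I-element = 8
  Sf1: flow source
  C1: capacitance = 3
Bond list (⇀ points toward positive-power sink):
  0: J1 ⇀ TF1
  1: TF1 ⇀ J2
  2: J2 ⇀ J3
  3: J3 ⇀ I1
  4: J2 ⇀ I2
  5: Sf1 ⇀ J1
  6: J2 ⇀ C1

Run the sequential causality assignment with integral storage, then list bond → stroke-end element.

β5 stroke at Sf1  (Sf1: flow source, stroke at near end)
β0 stroke at J1  (J1 flow already set via bond 5)
β1 stroke at TF1  (TF1 one-in-one-out from 0)
β3 stroke at I1  (prefer integral on I1)
β2 stroke at J3  (1-jn J3 has f-setter on 3)
β4 stroke at I2  (prefer integral on I2)
β6 stroke at J2  (only one effort-in slot at J2)

β0 |J1
β1 |TF1
β2 |J3
β3 |I1
β4 |I2
β5 |Sf1
β6 |J2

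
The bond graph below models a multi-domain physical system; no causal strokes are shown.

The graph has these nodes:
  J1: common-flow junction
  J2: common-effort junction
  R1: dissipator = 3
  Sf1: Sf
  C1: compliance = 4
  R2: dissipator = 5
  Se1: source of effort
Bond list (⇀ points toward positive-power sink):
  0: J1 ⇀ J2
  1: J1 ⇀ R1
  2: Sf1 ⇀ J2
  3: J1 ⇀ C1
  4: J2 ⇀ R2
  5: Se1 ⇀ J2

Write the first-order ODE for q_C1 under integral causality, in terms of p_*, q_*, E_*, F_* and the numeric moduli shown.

b2 stroke at Sf1  (Sf1 (Sf) sets flow on bond)
b5 stroke at J2  (source Se1 imposes e)
b0 stroke at J1  (J2: bond 5 brought effort, rest push out)
b4 stroke at R2  (0-jn J2 has e-setter on 5)
b3 stroke at J1  (prefer integral on C1)
b1 stroke at R1  (closing 1-jn rule on J1)

dq_C1/dt = -E_Se1/3 - q_C1/12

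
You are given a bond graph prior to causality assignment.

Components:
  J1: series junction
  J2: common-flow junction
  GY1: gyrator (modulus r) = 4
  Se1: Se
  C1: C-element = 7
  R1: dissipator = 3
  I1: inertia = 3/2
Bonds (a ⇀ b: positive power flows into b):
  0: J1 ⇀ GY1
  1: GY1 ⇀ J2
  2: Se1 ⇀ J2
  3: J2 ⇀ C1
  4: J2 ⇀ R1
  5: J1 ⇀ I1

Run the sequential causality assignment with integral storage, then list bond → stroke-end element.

bond 2 →J2  (Se1 (Se) sets effort on bond)
bond 3 →J2  (C1 outputs effort q/C1)
bond 5 →I1  (I1 outputs flow p/I1)
bond 0 →J1  (J1: bond 5 brought flow, rest push out)
bond 1 →J2  (GY1: gyrator matches bond 0)
bond 4 →R1  (J2: last free bond brings flow in)

#0 →J1
#1 →J2
#2 →J2
#3 →J2
#4 →R1
#5 →I1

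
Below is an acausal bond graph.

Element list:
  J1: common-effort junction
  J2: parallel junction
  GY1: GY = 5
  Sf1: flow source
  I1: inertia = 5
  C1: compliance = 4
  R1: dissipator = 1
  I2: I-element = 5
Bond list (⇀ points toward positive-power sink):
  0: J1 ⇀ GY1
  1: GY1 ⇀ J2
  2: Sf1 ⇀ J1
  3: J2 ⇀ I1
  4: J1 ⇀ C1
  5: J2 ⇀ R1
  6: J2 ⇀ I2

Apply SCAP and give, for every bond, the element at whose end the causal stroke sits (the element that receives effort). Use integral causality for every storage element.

β0 →GY1
β1 →GY1
β2 →Sf1
β3 →I1
β4 →J1
β5 →J2
β6 →I2

#2 stroke at Sf1  (Sf1: flow source, stroke at near end)
#3 stroke at I1  (I1 outputs flow p/I1)
#4 stroke at J1  (C1 outputs effort q/C1)
#0 stroke at GY1  (common-e at J1 fixed by 4)
#1 stroke at GY1  (GY1: gyrator matches bond 0)
#6 stroke at I2  (I2 outputs flow p/I2)
#5 stroke at J2  (closing 0-jn rule on J2)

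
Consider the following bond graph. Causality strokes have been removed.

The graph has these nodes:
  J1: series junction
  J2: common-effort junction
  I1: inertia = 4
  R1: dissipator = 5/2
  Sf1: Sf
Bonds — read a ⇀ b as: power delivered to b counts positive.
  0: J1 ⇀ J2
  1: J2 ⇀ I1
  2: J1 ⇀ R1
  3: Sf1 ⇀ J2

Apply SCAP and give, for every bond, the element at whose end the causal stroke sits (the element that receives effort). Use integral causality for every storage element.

b0 stroke→J2
b1 stroke→I1
b2 stroke→J1
b3 stroke→Sf1

bond 3 |Sf1  (source Sf1 imposes f)
bond 1 |I1  (I1: I, integral causality)
bond 0 |J2  (only one effort-in slot at J2)
bond 2 |J1  (J1: bond 0 brought flow, rest push out)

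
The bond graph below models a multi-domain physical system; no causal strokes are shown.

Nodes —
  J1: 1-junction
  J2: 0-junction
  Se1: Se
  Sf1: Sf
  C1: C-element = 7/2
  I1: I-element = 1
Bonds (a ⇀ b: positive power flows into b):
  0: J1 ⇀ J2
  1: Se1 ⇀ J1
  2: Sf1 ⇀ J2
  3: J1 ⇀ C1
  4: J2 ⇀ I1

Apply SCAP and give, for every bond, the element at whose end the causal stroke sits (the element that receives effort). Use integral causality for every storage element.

#1 |J1  (Se1: effort source, stroke at far end)
#2 |Sf1  (Sf1 (Sf) sets flow on bond)
#3 |J1  (prefer integral on C1)
#0 |J2  (J1 needs exactly one f-in)
#4 |I1  (0-jn J2 has e-setter on 0)

#0 →J2
#1 →J1
#2 →Sf1
#3 →J1
#4 →I1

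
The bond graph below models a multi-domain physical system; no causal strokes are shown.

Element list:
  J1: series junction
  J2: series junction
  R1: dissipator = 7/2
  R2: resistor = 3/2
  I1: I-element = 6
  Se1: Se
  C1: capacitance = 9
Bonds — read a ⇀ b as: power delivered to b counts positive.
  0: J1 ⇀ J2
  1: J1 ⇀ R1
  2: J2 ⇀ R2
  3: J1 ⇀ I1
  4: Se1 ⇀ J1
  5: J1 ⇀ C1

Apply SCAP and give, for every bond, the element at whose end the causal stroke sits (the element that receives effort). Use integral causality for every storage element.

#4 stroke at J1  (Se1: effort source, stroke at far end)
#3 stroke at I1  (I1 outputs flow p/I1)
#0 stroke at J1  (J1 flow already set via bond 3)
#1 stroke at J1  (J1: bond 3 brought flow, rest push out)
#5 stroke at J1  (common-f at J1 fixed by 3)
#2 stroke at J2  (J2: bond 0 brought flow, rest push out)

bond 0 stroke at J1
bond 1 stroke at J1
bond 2 stroke at J2
bond 3 stroke at I1
bond 4 stroke at J1
bond 5 stroke at J1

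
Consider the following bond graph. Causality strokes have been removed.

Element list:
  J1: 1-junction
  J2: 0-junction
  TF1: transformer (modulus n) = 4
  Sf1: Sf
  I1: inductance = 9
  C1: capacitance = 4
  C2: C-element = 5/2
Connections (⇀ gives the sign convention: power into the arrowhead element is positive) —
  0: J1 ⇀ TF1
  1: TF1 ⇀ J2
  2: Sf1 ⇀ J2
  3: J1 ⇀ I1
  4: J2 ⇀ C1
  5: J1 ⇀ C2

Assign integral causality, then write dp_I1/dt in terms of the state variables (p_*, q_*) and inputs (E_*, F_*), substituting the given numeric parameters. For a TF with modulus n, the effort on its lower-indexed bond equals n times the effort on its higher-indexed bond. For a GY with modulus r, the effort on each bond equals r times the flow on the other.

dp_I1/dt = -q_C1 - 2*q_C2/5

#2 |Sf1  (Sf1 fixes flow; stroke at Sf1)
#3 |I1  (I1: I, integral causality)
#0 |J1  (J1: bond 3 brought flow, rest push out)
#5 |J1  (1-jn J1 has f-setter on 3)
#1 |TF1  (TF TF1: opposite of bond 0)
#4 |J2  (only one effort-in slot at J2)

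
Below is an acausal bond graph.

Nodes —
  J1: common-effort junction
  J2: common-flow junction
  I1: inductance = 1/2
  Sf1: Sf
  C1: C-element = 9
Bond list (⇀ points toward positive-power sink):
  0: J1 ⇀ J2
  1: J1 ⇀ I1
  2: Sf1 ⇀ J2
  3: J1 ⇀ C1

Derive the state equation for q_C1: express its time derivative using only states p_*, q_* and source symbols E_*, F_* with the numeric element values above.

dq_C1/dt = -F_Sf1 - 2*p_I1

bond 2 →Sf1  (Sf1 fixes flow; stroke at Sf1)
bond 0 →J2  (J2: bond 2 brought flow, rest push out)
bond 1 →I1  (I1 integral (f out))
bond 3 →J1  (only one effort-in slot at J1)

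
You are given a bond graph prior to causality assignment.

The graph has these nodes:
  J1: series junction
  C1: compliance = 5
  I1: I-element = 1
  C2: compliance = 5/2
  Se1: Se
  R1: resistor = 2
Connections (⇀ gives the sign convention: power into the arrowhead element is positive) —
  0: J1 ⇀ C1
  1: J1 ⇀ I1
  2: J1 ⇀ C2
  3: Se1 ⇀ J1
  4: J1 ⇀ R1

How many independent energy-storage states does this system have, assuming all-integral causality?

3  (C1, C2, I1 all integral)

bond 3 stroke at J1  (Se1 (Se) sets effort on bond)
bond 0 stroke at J1  (prefer integral on C1)
bond 1 stroke at I1  (I1: I, integral causality)
bond 2 stroke at J1  (J1: bond 1 brought flow, rest push out)
bond 4 stroke at J1  (1-jn J1 has f-setter on 1)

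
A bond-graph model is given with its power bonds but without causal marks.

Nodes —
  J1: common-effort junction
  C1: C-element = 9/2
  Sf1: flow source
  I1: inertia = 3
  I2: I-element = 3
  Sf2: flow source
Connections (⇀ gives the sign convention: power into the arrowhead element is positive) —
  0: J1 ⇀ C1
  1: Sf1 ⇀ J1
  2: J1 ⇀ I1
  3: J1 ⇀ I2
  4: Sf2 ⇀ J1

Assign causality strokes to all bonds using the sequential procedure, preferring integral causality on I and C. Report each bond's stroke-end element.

#1 |Sf1  (Sf1 fixes flow; stroke at Sf1)
#4 |Sf2  (Sf2 (Sf) sets flow on bond)
#0 |J1  (prefer integral on C1)
#2 |I1  (0-jn J1 has e-setter on 0)
#3 |I2  (J1 effort already set via bond 0)

b0 →J1
b1 →Sf1
b2 →I1
b3 →I2
b4 →Sf2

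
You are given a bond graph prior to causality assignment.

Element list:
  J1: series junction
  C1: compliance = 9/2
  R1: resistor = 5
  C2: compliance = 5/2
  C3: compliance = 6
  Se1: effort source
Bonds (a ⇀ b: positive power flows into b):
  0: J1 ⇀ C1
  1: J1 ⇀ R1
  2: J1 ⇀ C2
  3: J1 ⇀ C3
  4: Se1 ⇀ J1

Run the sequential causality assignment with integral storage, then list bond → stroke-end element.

#0 stroke at J1
#1 stroke at R1
#2 stroke at J1
#3 stroke at J1
#4 stroke at J1

#4 |J1  (Se1: effort source, stroke at far end)
#0 |J1  (C1 integral (e out))
#2 |J1  (C2: C, integral causality)
#3 |J1  (prefer integral on C3)
#1 |R1  (only one flow-in slot at J1)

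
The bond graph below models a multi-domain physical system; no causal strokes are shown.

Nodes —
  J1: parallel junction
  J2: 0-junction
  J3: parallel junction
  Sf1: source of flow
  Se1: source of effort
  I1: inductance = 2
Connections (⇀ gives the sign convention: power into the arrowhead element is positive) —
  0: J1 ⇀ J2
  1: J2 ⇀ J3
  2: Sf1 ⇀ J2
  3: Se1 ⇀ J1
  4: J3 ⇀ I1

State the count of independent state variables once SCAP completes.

#2 |Sf1  (source Sf1 imposes f)
#3 |J1  (Se1: effort source, stroke at far end)
#0 |J2  (0-jn J1 has e-setter on 3)
#1 |J3  (0-jn J2 has e-setter on 0)
#4 |I1  (0-jn J3 has e-setter on 1)

1  (I1 all integral)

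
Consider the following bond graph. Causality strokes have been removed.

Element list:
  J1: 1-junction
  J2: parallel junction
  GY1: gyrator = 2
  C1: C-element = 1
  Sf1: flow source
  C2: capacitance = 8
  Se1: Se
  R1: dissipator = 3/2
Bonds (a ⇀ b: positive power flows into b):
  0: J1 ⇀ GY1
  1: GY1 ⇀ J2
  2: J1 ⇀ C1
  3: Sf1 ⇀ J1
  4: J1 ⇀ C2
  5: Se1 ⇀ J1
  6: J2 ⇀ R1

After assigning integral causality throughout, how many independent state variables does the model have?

2  (C1, C2 all integral)

β3 →Sf1  (Sf1: flow source, stroke at near end)
β5 →J1  (Se1 fixes effort; stroke away)
β0 →J1  (1-jn J1 has f-setter on 3)
β2 →J1  (J1 flow already set via bond 3)
β4 →J1  (1-jn J1 has f-setter on 3)
β1 →J2  (GY GY1: same side as bond 0)
β6 →R1  (J2: bond 1 brought effort, rest push out)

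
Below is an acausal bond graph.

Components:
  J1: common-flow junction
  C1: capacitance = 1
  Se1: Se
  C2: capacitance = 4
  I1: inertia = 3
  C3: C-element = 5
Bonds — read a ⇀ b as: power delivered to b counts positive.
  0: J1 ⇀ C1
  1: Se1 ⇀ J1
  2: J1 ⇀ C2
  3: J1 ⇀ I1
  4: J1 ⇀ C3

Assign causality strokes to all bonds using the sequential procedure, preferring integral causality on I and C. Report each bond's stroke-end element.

b1 stroke at J1  (source Se1 imposes e)
b0 stroke at J1  (C1 integral (e out))
b2 stroke at J1  (C2 outputs effort q/C2)
b3 stroke at I1  (I1 outputs flow p/I1)
b4 stroke at J1  (common-f at J1 fixed by 3)

bond 0 stroke at J1
bond 1 stroke at J1
bond 2 stroke at J1
bond 3 stroke at I1
bond 4 stroke at J1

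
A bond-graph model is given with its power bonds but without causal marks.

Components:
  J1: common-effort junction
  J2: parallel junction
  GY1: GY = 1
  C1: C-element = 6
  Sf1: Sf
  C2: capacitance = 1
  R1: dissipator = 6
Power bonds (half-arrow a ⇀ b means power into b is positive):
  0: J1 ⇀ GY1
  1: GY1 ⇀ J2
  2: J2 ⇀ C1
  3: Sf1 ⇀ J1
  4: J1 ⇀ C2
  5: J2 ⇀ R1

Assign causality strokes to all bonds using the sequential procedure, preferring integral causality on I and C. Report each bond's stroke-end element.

#3 →Sf1  (Sf1 fixes flow; stroke at Sf1)
#2 →J2  (prefer integral on C1)
#1 →GY1  (0-jn J2 has e-setter on 2)
#5 →R1  (common-e at J2 fixed by 2)
#0 →GY1  (GY GY1: same side as bond 1)
#4 →J1  (J1 needs exactly one e-in)

#0 |GY1
#1 |GY1
#2 |J2
#3 |Sf1
#4 |J1
#5 |R1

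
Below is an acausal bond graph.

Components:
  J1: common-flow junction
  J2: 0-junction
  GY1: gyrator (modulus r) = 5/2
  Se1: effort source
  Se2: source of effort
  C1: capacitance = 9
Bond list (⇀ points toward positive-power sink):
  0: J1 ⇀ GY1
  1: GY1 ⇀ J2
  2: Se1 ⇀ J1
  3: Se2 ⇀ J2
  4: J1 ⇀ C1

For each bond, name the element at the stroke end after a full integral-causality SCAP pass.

#2 stroke at J1  (Se1 fixes effort; stroke away)
#3 stroke at J2  (Se2: effort source, stroke at far end)
#1 stroke at GY1  (J2 effort already set via bond 3)
#0 stroke at GY1  (GY1 both-in/both-out from 1)
#4 stroke at J1  (J1: bond 0 brought flow, rest push out)

b0 stroke→GY1
b1 stroke→GY1
b2 stroke→J1
b3 stroke→J2
b4 stroke→J1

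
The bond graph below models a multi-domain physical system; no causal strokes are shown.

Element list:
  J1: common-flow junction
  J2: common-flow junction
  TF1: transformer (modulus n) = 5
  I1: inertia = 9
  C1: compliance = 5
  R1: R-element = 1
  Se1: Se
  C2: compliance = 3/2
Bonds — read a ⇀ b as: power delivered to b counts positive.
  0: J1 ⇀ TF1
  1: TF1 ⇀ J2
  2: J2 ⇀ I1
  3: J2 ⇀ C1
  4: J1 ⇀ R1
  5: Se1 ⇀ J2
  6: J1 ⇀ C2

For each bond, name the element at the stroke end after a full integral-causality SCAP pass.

bond 5 →J2  (Se1 (Se) sets effort on bond)
bond 2 →I1  (I1 integral (f out))
bond 1 →J2  (J2 flow already set via bond 2)
bond 3 →J2  (common-f at J2 fixed by 2)
bond 0 →TF1  (TF1 one-in-one-out from 1)
bond 4 →J1  (1-jn J1 has f-setter on 0)
bond 6 →J1  (J1: bond 0 brought flow, rest push out)

bond 0 |TF1
bond 1 |J2
bond 2 |I1
bond 3 |J2
bond 4 |J1
bond 5 |J2
bond 6 |J1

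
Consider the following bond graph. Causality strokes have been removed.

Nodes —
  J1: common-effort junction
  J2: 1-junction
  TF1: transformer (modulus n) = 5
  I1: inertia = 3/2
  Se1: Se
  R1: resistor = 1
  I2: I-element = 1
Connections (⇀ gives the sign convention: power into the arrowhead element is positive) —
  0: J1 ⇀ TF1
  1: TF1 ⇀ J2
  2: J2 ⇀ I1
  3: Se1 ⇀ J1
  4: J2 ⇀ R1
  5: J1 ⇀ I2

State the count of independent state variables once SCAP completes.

bond 3 stroke→J1  (Se1 (Se) sets effort on bond)
bond 0 stroke→TF1  (J1 effort already set via bond 3)
bond 5 stroke→I2  (J1: bond 3 brought effort, rest push out)
bond 1 stroke→J2  (TF TF1: opposite of bond 0)
bond 2 stroke→I1  (I1 outputs flow p/I1)
bond 4 stroke→J2  (J2: bond 2 brought flow, rest push out)

2  (I1, I2 all integral)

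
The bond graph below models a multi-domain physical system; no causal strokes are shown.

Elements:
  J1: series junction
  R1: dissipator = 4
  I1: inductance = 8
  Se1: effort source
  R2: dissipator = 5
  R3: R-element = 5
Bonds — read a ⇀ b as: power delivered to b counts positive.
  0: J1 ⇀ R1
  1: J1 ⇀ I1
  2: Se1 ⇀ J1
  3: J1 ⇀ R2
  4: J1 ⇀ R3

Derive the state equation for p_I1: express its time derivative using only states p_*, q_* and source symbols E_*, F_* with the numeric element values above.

dp_I1/dt = E_Se1 - 7*p_I1/4

#2 →J1  (Se1 (Se) sets effort on bond)
#1 →I1  (I1 outputs flow p/I1)
#0 →J1  (J1 flow already set via bond 1)
#3 →J1  (1-jn J1 has f-setter on 1)
#4 →J1  (1-jn J1 has f-setter on 1)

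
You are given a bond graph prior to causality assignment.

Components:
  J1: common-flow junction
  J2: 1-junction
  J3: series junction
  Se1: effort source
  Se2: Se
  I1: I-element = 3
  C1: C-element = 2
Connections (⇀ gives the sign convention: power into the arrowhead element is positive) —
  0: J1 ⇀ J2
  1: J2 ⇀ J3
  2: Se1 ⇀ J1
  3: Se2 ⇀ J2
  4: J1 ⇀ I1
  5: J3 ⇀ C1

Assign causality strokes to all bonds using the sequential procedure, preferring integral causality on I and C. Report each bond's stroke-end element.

bond 0 stroke at J1
bond 1 stroke at J2
bond 2 stroke at J1
bond 3 stroke at J2
bond 4 stroke at I1
bond 5 stroke at J3

β2 |J1  (Se1: effort source, stroke at far end)
β3 |J2  (Se2 (Se) sets effort on bond)
β4 |I1  (I1 outputs flow p/I1)
β0 |J1  (1-jn J1 has f-setter on 4)
β1 |J2  (1-jn J2 has f-setter on 0)
β5 |J3  (1-jn J3 has f-setter on 1)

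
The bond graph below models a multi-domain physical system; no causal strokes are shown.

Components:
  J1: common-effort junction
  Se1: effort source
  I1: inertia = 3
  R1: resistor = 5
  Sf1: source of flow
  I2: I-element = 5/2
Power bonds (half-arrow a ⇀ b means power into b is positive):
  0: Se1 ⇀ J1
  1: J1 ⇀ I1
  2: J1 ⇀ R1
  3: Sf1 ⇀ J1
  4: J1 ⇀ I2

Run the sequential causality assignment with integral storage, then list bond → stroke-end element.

bond 0 stroke→J1
bond 1 stroke→I1
bond 2 stroke→R1
bond 3 stroke→Sf1
bond 4 stroke→I2

β0 →J1  (Se1 fixes effort; stroke away)
β3 →Sf1  (Sf1 (Sf) sets flow on bond)
β1 →I1  (0-jn J1 has e-setter on 0)
β2 →R1  (common-e at J1 fixed by 0)
β4 →I2  (0-jn J1 has e-setter on 0)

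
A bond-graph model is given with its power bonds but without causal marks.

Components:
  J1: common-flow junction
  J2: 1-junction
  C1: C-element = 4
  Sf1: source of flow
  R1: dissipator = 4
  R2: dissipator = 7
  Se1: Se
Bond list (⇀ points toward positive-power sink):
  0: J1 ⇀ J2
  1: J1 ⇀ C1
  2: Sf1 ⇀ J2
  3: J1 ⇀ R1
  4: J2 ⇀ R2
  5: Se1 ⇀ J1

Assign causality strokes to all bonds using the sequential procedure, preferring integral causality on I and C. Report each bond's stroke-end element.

b2 stroke→Sf1  (source Sf1 imposes f)
b5 stroke→J1  (Se1 (Se) sets effort on bond)
b0 stroke→J2  (J2 flow already set via bond 2)
b4 stroke→J2  (J2 flow already set via bond 2)
b1 stroke→J1  (J1 flow already set via bond 0)
b3 stroke→J1  (J1: bond 0 brought flow, rest push out)

#0 |J2
#1 |J1
#2 |Sf1
#3 |J1
#4 |J2
#5 |J1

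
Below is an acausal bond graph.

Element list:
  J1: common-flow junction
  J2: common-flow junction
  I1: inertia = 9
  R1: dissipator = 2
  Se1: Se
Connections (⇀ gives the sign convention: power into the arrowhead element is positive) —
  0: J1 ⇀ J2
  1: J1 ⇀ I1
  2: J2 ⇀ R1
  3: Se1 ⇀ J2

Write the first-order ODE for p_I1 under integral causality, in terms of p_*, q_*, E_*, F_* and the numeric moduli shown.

β3 stroke at J2  (Se1 fixes effort; stroke away)
β1 stroke at I1  (I1 integral (f out))
β0 stroke at J1  (J1 flow already set via bond 1)
β2 stroke at J2  (J2 flow already set via bond 0)

dp_I1/dt = E_Se1 - 2*p_I1/9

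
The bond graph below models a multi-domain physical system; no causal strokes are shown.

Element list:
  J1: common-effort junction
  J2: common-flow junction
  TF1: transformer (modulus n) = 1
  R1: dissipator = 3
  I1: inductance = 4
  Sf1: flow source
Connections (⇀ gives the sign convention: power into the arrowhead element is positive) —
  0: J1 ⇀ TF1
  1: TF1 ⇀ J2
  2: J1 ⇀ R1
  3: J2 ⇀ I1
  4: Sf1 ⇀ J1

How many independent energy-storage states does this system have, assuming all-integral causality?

1  (I1 all integral)

b4 →Sf1  (Sf1 fixes flow; stroke at Sf1)
b3 →I1  (I1 outputs flow p/I1)
b1 →J2  (1-jn J2 has f-setter on 3)
b0 →TF1  (through TF1, causality passes straight; one stroke at TF1)
b2 →J1  (J1 needs exactly one e-in)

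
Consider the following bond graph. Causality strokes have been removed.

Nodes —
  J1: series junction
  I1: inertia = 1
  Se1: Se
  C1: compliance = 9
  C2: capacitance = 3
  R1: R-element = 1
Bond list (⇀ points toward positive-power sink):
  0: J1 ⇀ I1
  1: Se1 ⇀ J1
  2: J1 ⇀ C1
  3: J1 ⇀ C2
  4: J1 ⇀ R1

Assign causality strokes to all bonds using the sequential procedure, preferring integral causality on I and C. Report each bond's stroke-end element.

#1 |J1  (Se1 (Se) sets effort on bond)
#0 |I1  (I1: I, integral causality)
#2 |J1  (1-jn J1 has f-setter on 0)
#3 |J1  (common-f at J1 fixed by 0)
#4 |J1  (J1: bond 0 brought flow, rest push out)

b0 →I1
b1 →J1
b2 →J1
b3 →J1
b4 →J1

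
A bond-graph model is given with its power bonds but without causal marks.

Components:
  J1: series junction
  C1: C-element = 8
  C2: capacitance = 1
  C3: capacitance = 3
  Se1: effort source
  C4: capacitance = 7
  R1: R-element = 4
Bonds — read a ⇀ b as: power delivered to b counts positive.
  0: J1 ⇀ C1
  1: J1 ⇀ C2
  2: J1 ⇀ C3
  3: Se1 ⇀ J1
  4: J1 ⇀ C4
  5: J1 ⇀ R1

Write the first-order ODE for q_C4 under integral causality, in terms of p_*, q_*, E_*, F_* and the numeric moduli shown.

β3 stroke→J1  (source Se1 imposes e)
β0 stroke→J1  (C1 outputs effort q/C1)
β1 stroke→J1  (prefer integral on C2)
β2 stroke→J1  (C3 outputs effort q/C3)
β4 stroke→J1  (prefer integral on C4)
β5 stroke→R1  (J1: last free bond brings flow in)

dq_C4/dt = E_Se1/4 - q_C1/32 - q_C2/4 - q_C3/12 - q_C4/28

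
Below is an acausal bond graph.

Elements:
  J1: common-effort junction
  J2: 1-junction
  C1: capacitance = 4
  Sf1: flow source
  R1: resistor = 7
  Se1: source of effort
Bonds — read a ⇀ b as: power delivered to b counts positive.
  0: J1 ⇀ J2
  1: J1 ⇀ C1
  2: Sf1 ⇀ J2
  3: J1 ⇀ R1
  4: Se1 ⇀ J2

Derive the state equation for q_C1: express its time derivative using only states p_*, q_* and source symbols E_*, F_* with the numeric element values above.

bond 2 →Sf1  (Sf1: flow source, stroke at near end)
bond 4 →J2  (Se1 fixes effort; stroke away)
bond 0 →J2  (J2: bond 2 brought flow, rest push out)
bond 1 →J1  (prefer integral on C1)
bond 3 →R1  (0-jn J1 has e-setter on 1)

dq_C1/dt = -F_Sf1 - q_C1/28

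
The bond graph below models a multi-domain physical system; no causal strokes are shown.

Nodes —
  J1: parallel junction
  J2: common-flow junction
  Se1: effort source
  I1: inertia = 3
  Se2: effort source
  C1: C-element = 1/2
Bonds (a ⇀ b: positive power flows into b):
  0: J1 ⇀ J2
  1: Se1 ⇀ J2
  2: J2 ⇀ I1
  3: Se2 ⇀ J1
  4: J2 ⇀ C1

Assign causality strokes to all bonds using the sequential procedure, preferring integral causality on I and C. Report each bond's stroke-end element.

bond 1 stroke at J2  (Se1: effort source, stroke at far end)
bond 3 stroke at J1  (source Se2 imposes e)
bond 0 stroke at J2  (0-jn J1 has e-setter on 3)
bond 2 stroke at I1  (I1 outputs flow p/I1)
bond 4 stroke at J2  (common-f at J2 fixed by 2)

β0 |J2
β1 |J2
β2 |I1
β3 |J1
β4 |J2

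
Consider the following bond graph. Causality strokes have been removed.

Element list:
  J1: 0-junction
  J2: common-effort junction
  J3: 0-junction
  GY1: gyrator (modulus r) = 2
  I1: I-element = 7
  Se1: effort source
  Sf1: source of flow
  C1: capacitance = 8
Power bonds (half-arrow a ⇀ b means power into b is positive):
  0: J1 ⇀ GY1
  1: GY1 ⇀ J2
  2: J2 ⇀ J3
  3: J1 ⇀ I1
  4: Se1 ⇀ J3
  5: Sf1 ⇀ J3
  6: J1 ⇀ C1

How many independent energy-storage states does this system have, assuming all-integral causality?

b4 stroke at J3  (Se1 (Se) sets effort on bond)
b5 stroke at Sf1  (Sf1 (Sf) sets flow on bond)
b2 stroke at J2  (J3 effort already set via bond 4)
b1 stroke at GY1  (0-jn J2 has e-setter on 2)
b0 stroke at GY1  (through GY1, causality inverts; strokes same side of GY1)
b3 stroke at I1  (I1 integral (f out))
b6 stroke at J1  (closing 0-jn rule on J1)

2  (C1, I1 all integral)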